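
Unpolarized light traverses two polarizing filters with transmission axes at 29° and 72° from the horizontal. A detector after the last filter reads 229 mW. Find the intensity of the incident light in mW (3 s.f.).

Unpolarized light through the first polarizer → I₁ = ½ I₀, now polarized at 29°.
I₂ = I₁ cos²(72° − 29°) = 0.5 I₀ · cos²(43°) = 0.2674 I₀.
So 229 mW = 0.2674 I₀, giving I₀ = 229/0.2674 = 856.3 mW.

I₀ ≈ 856 mW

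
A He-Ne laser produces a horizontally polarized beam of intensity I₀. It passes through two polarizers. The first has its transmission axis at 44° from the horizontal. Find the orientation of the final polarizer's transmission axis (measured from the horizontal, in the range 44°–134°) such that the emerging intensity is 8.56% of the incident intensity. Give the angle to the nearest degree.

I₁ = I₀ cos²(44° − 0°) = I₀ cos²(44°) = 0.5174 I₀.
Need I₂/I₀ = 0.0856, so cos²(θ − 44°) = 0.0856 / 0.5174 = 0.1654.
θ − 44° = arccos(√0.1654) = 66.0°, giving θ ≈ 44 + 66.0 = 110.0°.

θ ≈ 110°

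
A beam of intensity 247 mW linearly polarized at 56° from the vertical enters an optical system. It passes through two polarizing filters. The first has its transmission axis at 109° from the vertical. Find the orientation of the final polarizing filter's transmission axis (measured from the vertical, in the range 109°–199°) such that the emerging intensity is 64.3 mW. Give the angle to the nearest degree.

I₁ = I₀ cos²(109° − 56°) = I₀ cos²(53°) = 0.3622 I₀.
Target fraction: 64.3 / 247 mW = 0.2603 of I₀.
Need I₂/I₀ = 0.2603, so cos²(θ − 109°) = 0.2603 / 0.3622 = 0.7188.
θ − 109° = arccos(√0.7188) = 32.0°, giving θ ≈ 109 + 32.0 = 141.0°.

θ ≈ 141°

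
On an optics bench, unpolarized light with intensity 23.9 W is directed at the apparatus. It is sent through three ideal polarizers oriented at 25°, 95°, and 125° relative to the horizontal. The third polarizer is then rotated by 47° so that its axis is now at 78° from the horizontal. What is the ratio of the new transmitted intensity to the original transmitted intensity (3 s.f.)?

I_new/I_old ≈ 1.22

Before rotation:
Unpolarized light through the first polarizer → I₁ = ½ I₀, now polarized at 25°.
I₂ = I₁ cos²(95° − 25°) = 0.5 I₀ · cos²(70°) = 0.05849 I₀.
I₃ = I₂ cos²(125° − 95°) = 0.05849 I₀ · cos²(30°) = 0.04387 I₀.
After rotation:
Unpolarized light through the first polarizer → I₁ = ½ I₀, now polarized at 25°.
I₂ = I₁ cos²(95° − 25°) = 0.5 I₀ · cos²(70°) = 0.05849 I₀.
I₃ = I₂ cos²(78° − 95°) = 0.05849 I₀ · cos²(17°) = 0.05349 I₀.
Ratio = 0.05349 / 0.04387 = 1.219.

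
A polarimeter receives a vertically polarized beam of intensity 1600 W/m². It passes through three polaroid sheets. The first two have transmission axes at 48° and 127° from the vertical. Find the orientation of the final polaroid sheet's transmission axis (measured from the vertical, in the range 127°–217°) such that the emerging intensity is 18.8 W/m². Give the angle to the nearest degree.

θ ≈ 159°

By Malus's law, I₁ = I₀ cos²(48° − 0°) = I₀ cos²(48°) = 0.4477 I₀.
I₂ = I₁ cos²(127° − 48°) = 0.4477 I₀ · cos²(79°) = 0.0163 I₀.
Target fraction: 18.8 / 1600 W/m² = 0.01175 of I₀.
Need I₃/I₀ = 0.01175, so cos²(θ − 127°) = 0.01175 / 0.0163 = 0.7208.
θ − 127° = arccos(√0.7208) = 31.9°, giving θ ≈ 127 + 31.9 = 158.9°.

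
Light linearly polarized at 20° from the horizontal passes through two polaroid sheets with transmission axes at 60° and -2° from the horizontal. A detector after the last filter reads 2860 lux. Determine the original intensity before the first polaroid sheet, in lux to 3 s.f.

I₁ = I₀ cos²(60° − 20°) = I₀ cos²(40°) = 0.5868 I₀.
I₂ = I₁ cos²(-2° − 60°) = 0.5868 I₀ · cos²(62°) = 0.1293 I₀.
So 2860 lux = 0.1293 I₀, giving I₀ = 2860/0.1293 = 2.211e+04 lux.

I₀ ≈ 2.21e4 lux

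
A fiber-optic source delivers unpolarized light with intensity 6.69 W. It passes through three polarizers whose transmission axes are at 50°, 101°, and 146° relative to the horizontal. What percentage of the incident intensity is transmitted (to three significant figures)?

≈ 9.90%

Unpolarized light through the first polarizer → I₁ = 6.69 W/2 = 3.345 W, polarized at 50°.
I₂ = I₁ · cos²(51°) = 3.345 · 0.396 = 1.325 W.
I₃ = I₂ · cos²(45°) = 1.325 · 0.5 = 0.6624 W.
That is 9.901% of the incident intensity.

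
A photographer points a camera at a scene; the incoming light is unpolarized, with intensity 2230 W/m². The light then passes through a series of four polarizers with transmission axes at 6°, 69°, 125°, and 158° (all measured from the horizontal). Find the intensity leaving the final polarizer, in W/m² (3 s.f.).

I ≈ 50.5 W/m²

Unpolarized light through the first polarizer → I₁ = 2230 W/m²/2 = 1115 W/m², polarized at 6°.
I₂ = I₁ · cos²(63°) = 1115 · 0.2061 = 229.8 W/m².
I₃ = I₂ · cos²(56°) = 229.8 · 0.3127 = 71.86 W/m².
I₄ = I₃ · cos²(33°) = 71.86 · 0.7034 = 50.54 W/m².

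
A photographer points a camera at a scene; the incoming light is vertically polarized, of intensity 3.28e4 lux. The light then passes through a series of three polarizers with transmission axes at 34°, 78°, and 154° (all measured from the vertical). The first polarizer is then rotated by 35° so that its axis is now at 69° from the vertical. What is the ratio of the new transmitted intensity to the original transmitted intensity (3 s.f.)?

I_new/I_old ≈ 0.352

Before rotation:
I₁ = I₀ cos²(34° − 0°) = I₀ cos²(34°) = 0.6873 I₀.
I₂ = I₁ cos²(78° − 34°) = 0.6873 I₀ · cos²(44°) = 0.3556 I₀.
I₃ = I₂ cos²(154° − 78°) = 0.3556 I₀ · cos²(76°) = 0.02081 I₀.
After rotation:
I₁ = I₀ cos²(69° − 0°) = I₀ cos²(69°) = 0.1284 I₀.
I₂ = I₁ cos²(78° − 69°) = 0.1284 I₀ · cos²(9°) = 0.1253 I₀.
I₃ = I₂ cos²(154° − 78°) = 0.1253 I₀ · cos²(76°) = 0.007332 I₀.
Ratio = 0.007332 / 0.02081 = 0.3523.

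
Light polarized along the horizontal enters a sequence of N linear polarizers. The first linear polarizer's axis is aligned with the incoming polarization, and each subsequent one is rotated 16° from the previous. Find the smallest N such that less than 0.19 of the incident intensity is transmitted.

N = 23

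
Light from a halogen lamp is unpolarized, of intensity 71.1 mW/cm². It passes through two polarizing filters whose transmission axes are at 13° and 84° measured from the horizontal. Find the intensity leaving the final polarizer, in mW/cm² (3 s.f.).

I ≈ 3.77 mW/cm²

Unpolarized light through the first polarizer → I₁ = 71.1 mW/cm²/2 = 35.55 mW/cm², polarized at 13°.
I₂ = I₁ · cos²(71°) = 35.55 · 0.106 = 3.768 mW/cm².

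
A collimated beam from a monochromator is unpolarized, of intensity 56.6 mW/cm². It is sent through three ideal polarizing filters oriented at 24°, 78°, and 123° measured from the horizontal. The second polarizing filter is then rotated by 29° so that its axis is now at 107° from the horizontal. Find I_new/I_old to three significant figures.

Before rotation:
Unpolarized light through the first polarizer → I₁ = ½ I₀, now polarized at 24°.
I₂ = I₁ cos²(78° − 24°) = 0.5 I₀ · cos²(54°) = 0.1727 I₀.
I₃ = I₂ cos²(123° − 78°) = 0.1727 I₀ · cos²(45°) = 0.08637 I₀.
After rotation:
Unpolarized light through the first polarizer → I₁ = ½ I₀, now polarized at 24°.
I₂ = I₁ cos²(107° − 24°) = 0.5 I₀ · cos²(83°) = 0.007426 I₀.
I₃ = I₂ cos²(123° − 107°) = 0.007426 I₀ · cos²(16°) = 0.006862 I₀.
Ratio = 0.006862 / 0.08637 = 0.07944.

I_new/I_old ≈ 0.0794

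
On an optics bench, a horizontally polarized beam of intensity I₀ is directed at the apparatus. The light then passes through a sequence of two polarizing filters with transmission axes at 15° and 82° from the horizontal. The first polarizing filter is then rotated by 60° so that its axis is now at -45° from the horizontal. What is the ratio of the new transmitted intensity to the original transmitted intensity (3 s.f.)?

Before rotation:
I₁ = I₀ cos²(15° − 0°) = I₀ cos²(15°) = 0.933 I₀.
I₂ = I₁ cos²(82° − 15°) = 0.933 I₀ · cos²(67°) = 0.1424 I₀.
After rotation:
I₁ = I₀ cos²(-45° − 0°) = I₀ cos²(45°) = 0.5 I₀.
Angle between axes 1 and 2: 53°. I₂ = 0.5 I₀ · cos²(53°) = 0.1811 I₀.
Ratio = 0.1811 / 0.1424 = 1.271.

I_new/I_old ≈ 1.27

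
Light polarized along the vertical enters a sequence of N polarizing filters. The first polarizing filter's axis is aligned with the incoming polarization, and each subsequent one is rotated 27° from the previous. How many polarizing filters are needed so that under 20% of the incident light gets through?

N = 8

First polarizer is aligned with the polarization: full transmission.
Each further stage multiplies by cos²(27°) = 0.7939.
After N polarizers: T = 0.7939^(N−1). Require T < 0.20 ⇒ N−1 > ln(0.20)/ln(0.7939) = 6.97, so N−1 ≥ 7 and N = 8.
Check: N=8 gives T = 0.1988 < 0.20; N=7 gives T = 0.2504.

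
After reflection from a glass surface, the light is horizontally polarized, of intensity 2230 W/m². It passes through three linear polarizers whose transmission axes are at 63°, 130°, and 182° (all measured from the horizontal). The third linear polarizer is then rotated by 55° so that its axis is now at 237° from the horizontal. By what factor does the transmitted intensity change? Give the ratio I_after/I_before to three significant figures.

Before rotation:
I₁ = I₀ cos²(63° − 0°) = I₀ cos²(63°) = 0.2061 I₀.
I₂ = I₁ cos²(130° − 63°) = 0.2061 I₀ · cos²(67°) = 0.03147 I₀.
I₃ = I₂ cos²(182° − 130°) = 0.03147 I₀ · cos²(52°) = 0.01193 I₀.
After rotation:
I₁ = I₀ cos²(63° − 0°) = I₀ cos²(63°) = 0.2061 I₀.
I₂ = I₁ cos²(130° − 63°) = 0.2061 I₀ · cos²(67°) = 0.03147 I₀.
Angle between axes 2 and 3: 73°. I₃ = 0.03147 I₀ · cos²(73°) = 0.00269 I₀.
Ratio = 0.00269 / 0.01193 = 0.2255.

I_new/I_old ≈ 0.226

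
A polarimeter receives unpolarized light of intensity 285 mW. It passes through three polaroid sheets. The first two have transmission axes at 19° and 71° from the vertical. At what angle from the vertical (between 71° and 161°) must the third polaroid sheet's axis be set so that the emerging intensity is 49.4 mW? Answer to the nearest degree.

θ ≈ 88°

Unpolarized light through the first polarizer → I₁ = ½ I₀, now polarized at 19°.
I₂ = I₁ cos²(71° − 19°) = 0.5 I₀ · cos²(52°) = 0.1895 I₀.
Target fraction: 49.4 / 285 mW = 0.1733 of I₀.
Need I₃/I₀ = 0.1733, so cos²(θ − 71°) = 0.1733 / 0.1895 = 0.9146.
θ − 71° = arccos(√0.9146) = 17.0°, giving θ ≈ 71 + 17.0 = 88.0°.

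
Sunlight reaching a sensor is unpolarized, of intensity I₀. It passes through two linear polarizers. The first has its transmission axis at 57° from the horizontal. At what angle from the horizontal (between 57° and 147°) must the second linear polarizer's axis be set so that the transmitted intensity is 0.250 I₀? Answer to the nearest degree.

Unpolarized light through the first polarizer → I₁ = ½ I₀, now polarized at 57°.
Need I₂/I₀ = 0.25, so cos²(θ − 57°) = 0.25 / 0.5 = 0.5.
θ − 57° = arccos(√0.5) = 45.0°, giving θ ≈ 57 + 45.0 = 102.0°.

θ ≈ 102°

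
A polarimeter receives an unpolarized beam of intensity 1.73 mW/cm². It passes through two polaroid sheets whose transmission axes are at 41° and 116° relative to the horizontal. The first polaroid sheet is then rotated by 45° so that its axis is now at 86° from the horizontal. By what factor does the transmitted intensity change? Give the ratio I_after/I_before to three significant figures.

Before rotation:
Unpolarized light through the first polarizer → I₁ = ½ I₀, now polarized at 41°.
I₂ = I₁ cos²(116° − 41°) = 0.5 I₀ · cos²(75°) = 0.03349 I₀.
After rotation:
Unpolarized light through the first polarizer → I₁ = ½ I₀, now polarized at 86°.
I₂ = I₁ cos²(116° − 86°) = 0.5 I₀ · cos²(30°) = 0.375 I₀.
Ratio = 0.375 / 0.03349 = 11.2.

I_new/I_old ≈ 11.2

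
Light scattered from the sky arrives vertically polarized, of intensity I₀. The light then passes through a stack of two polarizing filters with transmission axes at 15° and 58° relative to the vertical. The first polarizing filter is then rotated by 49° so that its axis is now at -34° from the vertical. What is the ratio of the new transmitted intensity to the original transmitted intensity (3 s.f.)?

I_new/I_old ≈ 0.00168

Before rotation:
I₁ = I₀ cos²(15° − 0°) = I₀ cos²(15°) = 0.933 I₀.
I₂ = I₁ cos²(58° − 15°) = 0.933 I₀ · cos²(43°) = 0.499 I₀.
After rotation:
I₁ = I₀ cos²(-34° − 0°) = I₀ cos²(34°) = 0.6873 I₀.
Angle between axes 1 and 2: 88°. I₂ = 0.6873 I₀ · cos²(88°) = 0.0008371 I₀.
Ratio = 0.0008371 / 0.499 = 0.001677.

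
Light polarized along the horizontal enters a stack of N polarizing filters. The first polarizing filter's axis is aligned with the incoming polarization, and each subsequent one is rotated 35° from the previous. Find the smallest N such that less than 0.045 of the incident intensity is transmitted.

N = 9

First polarizer is aligned with the polarization: full transmission.
Each further stage multiplies by cos²(35°) = 0.671.
After N polarizers: T = 0.671^(N−1). Require T < 0.045 ⇒ N−1 > ln(0.045)/ln(0.671) = 7.77, so N−1 ≥ 8 and N = 9.
Check: N=9 gives T = 0.0411 < 0.045; N=8 gives T = 0.06125.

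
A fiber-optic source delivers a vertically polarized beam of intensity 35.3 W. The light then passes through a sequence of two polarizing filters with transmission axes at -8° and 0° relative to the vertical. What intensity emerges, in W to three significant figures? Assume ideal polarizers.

I ≈ 33.9 W

By Malus's law, I₁ = 35.3 W · cos²(8°) = 34.62 W.
I₂ = I₁ · cos²(8°) = 34.62 · 0.9806 = 33.95 W.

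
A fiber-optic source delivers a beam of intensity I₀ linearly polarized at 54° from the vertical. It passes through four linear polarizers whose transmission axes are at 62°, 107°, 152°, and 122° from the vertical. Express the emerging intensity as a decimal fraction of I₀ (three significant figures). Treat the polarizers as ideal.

I₁ = I₀ cos²(62° − 54°) = I₀ cos²(8°) = 0.9806 I₀.
I₂ = I₁ cos²(107° − 62°) = 0.9806 I₀ · cos²(45°) = 0.4903 I₀.
I₃ = I₂ cos²(152° − 107°) = 0.4903 I₀ · cos²(45°) = 0.2452 I₀.
I₄ = I₃ cos²(122° − 152°) = 0.2452 I₀ · cos²(30°) = 0.1839 I₀.
Transmitted fraction = 0.1839.

≈ 0.184 I₀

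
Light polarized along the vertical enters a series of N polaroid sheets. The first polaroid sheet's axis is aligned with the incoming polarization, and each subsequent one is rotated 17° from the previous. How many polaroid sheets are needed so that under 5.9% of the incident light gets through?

N = 33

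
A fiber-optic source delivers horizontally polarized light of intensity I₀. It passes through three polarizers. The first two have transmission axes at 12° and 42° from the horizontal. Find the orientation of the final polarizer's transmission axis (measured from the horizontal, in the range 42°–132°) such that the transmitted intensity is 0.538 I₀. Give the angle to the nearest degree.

θ ≈ 72°

By Malus's law, I₁ = I₀ cos²(12° − 0°) = I₀ cos²(12°) = 0.9568 I₀.
I₂ = I₁ cos²(42° − 12°) = 0.9568 I₀ · cos²(30°) = 0.7176 I₀.
Need I₃/I₀ = 0.538, so cos²(θ − 42°) = 0.538 / 0.7176 = 0.7497.
θ − 42° = arccos(√0.7497) = 30.0°, giving θ ≈ 42 + 30.0 = 72.0°.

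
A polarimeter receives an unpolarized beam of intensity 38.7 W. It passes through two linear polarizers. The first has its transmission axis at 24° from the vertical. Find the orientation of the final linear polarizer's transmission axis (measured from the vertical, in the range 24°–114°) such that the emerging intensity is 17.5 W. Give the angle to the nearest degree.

Unpolarized light through the first polarizer → I₁ = ½ I₀, now polarized at 24°.
Target fraction: 17.5 / 38.7 W = 0.4522 of I₀.
Need I₂/I₀ = 0.4522, so cos²(θ − 24°) = 0.4522 / 0.5 = 0.9044.
θ − 24° = arccos(√0.9044) = 18.0°, giving θ ≈ 24 + 18.0 = 42.0°.

θ ≈ 42°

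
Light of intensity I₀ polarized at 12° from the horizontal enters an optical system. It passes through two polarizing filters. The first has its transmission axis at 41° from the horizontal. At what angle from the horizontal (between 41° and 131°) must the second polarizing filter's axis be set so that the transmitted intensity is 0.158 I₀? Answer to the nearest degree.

By Malus's law, I₁ = I₀ cos²(41° − 12°) = I₀ cos²(29°) = 0.765 I₀.
Need I₂/I₀ = 0.158, so cos²(θ − 41°) = 0.158 / 0.765 = 0.2065.
θ − 41° = arccos(√0.2065) = 63.0°, giving θ ≈ 41 + 63.0 = 104.0°.

θ ≈ 104°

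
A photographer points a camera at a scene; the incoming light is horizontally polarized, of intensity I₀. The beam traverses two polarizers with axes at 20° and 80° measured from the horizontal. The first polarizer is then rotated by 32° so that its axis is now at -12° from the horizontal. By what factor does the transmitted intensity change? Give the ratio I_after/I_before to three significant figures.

I_new/I_old ≈ 0.00528

Before rotation:
By Malus's law, I₁ = I₀ cos²(20° − 0°) = I₀ cos²(20°) = 0.883 I₀.
I₂ = I₁ cos²(80° − 20°) = 0.883 I₀ · cos²(60°) = 0.2208 I₀.
After rotation:
I₁ = I₀ cos²(-12° − 0°) = I₀ cos²(12°) = 0.9568 I₀.
Angle between axes 1 and 2: 88°. I₂ = 0.9568 I₀ · cos²(88°) = 0.001165 I₀.
Ratio = 0.001165 / 0.2208 = 0.005279.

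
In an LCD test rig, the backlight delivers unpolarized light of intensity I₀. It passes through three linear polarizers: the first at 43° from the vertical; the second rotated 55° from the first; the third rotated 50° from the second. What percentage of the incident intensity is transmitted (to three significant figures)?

≈ 6.80%

Unpolarized light through the first polarizer → I₁ = ½ I₀, now polarized at 43°.
I₂ = I₁ cos²(55°) = 0.5 · 0.329 I₀ = 0.1645 I₀.
I₃ = I₂ cos²(50°) = 0.1645 · 0.4132 I₀ = 0.06797 I₀.
That is 6.797% of the incident intensity.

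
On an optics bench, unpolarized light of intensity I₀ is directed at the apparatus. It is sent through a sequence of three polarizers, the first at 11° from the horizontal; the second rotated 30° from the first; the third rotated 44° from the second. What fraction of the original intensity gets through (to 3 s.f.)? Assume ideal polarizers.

≈ 0.194 I₀

Unpolarized light through the first polarizer → I₁ = ½ I₀, now polarized at 11°.
I₂ = I₁ cos²(30°) = 0.5 · 0.75 I₀ = 0.375 I₀.
I₃ = I₂ cos²(44°) = 0.375 · 0.5174 I₀ = 0.194 I₀.
Transmitted fraction = 0.194.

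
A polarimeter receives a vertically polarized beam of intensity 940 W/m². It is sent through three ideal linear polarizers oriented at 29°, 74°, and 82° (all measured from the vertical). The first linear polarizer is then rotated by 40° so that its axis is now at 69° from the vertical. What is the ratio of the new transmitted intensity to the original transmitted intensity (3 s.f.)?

Before rotation:
By Malus's law, I₁ = I₀ cos²(29° − 0°) = I₀ cos²(29°) = 0.765 I₀.
I₂ = I₁ cos²(74° − 29°) = 0.765 I₀ · cos²(45°) = 0.3825 I₀.
I₃ = I₂ cos²(82° − 74°) = 0.3825 I₀ · cos²(8°) = 0.3751 I₀.
After rotation:
I₁ = I₀ cos²(69° − 0°) = I₀ cos²(69°) = 0.1284 I₀.
I₂ = I₁ cos²(74° − 69°) = 0.1284 I₀ · cos²(5°) = 0.1275 I₀.
I₃ = I₂ cos²(82° − 74°) = 0.1275 I₀ · cos²(8°) = 0.125 I₀.
Ratio = 0.125 / 0.3751 = 0.3332.

I_new/I_old ≈ 0.333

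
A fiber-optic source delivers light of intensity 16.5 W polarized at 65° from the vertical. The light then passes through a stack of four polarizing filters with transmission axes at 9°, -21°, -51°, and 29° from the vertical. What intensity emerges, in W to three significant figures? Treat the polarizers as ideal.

By Malus's law, I₁ = 16.5 W · cos²(56°) = 5.159 W.
I₂ = I₁ · cos²(30°) = 5.159 · 0.75 = 3.87 W.
I₃ = I₂ · cos²(30°) = 3.87 · 0.75 = 2.902 W.
I₄ = I₃ · cos²(80°) = 2.902 · 0.03015 = 0.08751 W.

I ≈ 0.0875 W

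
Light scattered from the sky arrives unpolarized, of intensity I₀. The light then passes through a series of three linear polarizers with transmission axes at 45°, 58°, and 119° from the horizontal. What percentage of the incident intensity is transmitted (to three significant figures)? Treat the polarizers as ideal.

≈ 11.2%

Unpolarized light through the first polarizer → I₁ = ½ I₀, now polarized at 45°.
I₂ = I₁ cos²(58° − 45°) = 0.5 I₀ · cos²(13°) = 0.4747 I₀.
I₃ = I₂ cos²(119° − 58°) = 0.4747 I₀ · cos²(61°) = 0.1116 I₀.
That is 11.16% of the incident intensity.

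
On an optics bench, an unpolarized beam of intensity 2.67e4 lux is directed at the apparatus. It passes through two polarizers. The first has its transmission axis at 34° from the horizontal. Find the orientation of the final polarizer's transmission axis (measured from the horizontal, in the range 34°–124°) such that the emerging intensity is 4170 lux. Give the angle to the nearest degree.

Unpolarized light through the first polarizer → I₁ = ½ I₀, now polarized at 34°.
Target fraction: 4170 / 2.67e4 lux = 0.1562 of I₀.
Need I₂/I₀ = 0.1562, so cos²(θ − 34°) = 0.1562 / 0.5 = 0.3124.
θ − 34° = arccos(√0.3124) = 56.0°, giving θ ≈ 34 + 56.0 = 90.0°.

θ ≈ 90°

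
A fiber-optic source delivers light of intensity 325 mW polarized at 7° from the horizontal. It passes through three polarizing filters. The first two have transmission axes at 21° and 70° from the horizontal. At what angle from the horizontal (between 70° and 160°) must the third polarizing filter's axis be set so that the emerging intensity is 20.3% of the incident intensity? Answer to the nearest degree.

θ ≈ 115°

I₁ = I₀ cos²(21° − 7°) = I₀ cos²(14°) = 0.9415 I₀.
I₂ = I₁ cos²(70° − 21°) = 0.9415 I₀ · cos²(49°) = 0.4052 I₀.
Need I₃/I₀ = 0.203, so cos²(θ − 70°) = 0.203 / 0.4052 = 0.501.
θ − 70° = arccos(√0.501) = 44.9°, giving θ ≈ 70 + 44.9 = 114.9°.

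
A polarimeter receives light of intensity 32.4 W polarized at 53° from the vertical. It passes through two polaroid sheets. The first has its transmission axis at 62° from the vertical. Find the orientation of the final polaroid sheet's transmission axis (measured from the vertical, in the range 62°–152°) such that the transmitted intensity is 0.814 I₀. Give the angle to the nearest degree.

θ ≈ 86°

I₁ = I₀ cos²(62° − 53°) = I₀ cos²(9°) = 0.9755 I₀.
Need I₂/I₀ = 0.814, so cos²(θ − 62°) = 0.814 / 0.9755 = 0.8344.
θ − 62° = arccos(√0.8344) = 24.0°, giving θ ≈ 62 + 24.0 = 86.0°.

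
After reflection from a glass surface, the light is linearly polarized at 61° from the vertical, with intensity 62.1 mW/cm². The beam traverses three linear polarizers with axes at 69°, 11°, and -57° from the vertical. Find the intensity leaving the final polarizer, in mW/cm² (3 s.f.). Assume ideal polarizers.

I ≈ 2.40 mW/cm²

I₁ = 62.1 mW/cm² · cos²(8°) = 60.9 mW/cm².
I₂ = I₁ · cos²(58°) = 60.9 · 0.2808 = 17.1 mW/cm².
I₃ = I₂ · cos²(68°) = 17.1 · 0.1403 = 2.4 mW/cm².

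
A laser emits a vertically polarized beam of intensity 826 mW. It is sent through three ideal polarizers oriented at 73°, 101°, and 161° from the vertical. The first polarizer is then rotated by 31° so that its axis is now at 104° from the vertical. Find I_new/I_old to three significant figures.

I_new/I_old ≈ 0.876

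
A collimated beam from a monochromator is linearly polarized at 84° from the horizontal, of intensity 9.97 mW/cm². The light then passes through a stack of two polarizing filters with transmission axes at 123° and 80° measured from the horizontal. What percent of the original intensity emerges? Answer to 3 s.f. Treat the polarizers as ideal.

I₁ = 9.97 mW/cm² · cos²(39°) = 6.021 mW/cm².
I₂ = I₁ · cos²(43°) = 6.021 · 0.5349 = 3.221 mW/cm².
That is 32.3% of the incident intensity.

≈ 32.3%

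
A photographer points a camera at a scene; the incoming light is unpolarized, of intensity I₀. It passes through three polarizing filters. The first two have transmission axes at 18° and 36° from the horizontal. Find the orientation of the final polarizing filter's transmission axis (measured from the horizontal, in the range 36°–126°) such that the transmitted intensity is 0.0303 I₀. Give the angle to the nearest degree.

θ ≈ 111°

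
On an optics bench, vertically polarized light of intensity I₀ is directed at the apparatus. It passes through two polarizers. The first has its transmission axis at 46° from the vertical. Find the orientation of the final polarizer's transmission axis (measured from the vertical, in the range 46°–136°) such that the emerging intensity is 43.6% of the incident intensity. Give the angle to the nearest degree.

θ ≈ 64°

I₁ = I₀ cos²(46° − 0°) = I₀ cos²(46°) = 0.4826 I₀.
Need I₂/I₀ = 0.436, so cos²(θ − 46°) = 0.436 / 0.4826 = 0.9035.
θ − 46° = arccos(√0.9035) = 18.1°, giving θ ≈ 46 + 18.1 = 64.1°.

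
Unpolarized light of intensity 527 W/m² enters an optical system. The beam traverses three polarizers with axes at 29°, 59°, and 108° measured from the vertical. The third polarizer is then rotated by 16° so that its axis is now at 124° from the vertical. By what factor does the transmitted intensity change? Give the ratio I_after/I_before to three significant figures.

I_new/I_old ≈ 0.415

Before rotation:
Unpolarized light through the first polarizer → I₁ = ½ I₀, now polarized at 29°.
I₂ = I₁ cos²(59° − 29°) = 0.5 I₀ · cos²(30°) = 0.375 I₀.
I₃ = I₂ cos²(108° − 59°) = 0.375 I₀ · cos²(49°) = 0.1614 I₀.
After rotation:
Unpolarized light through the first polarizer → I₁ = ½ I₀, now polarized at 29°.
I₂ = I₁ cos²(59° − 29°) = 0.5 I₀ · cos²(30°) = 0.375 I₀.
I₃ = I₂ cos²(124° − 59°) = 0.375 I₀ · cos²(65°) = 0.06698 I₀.
Ratio = 0.06698 / 0.1614 = 0.415.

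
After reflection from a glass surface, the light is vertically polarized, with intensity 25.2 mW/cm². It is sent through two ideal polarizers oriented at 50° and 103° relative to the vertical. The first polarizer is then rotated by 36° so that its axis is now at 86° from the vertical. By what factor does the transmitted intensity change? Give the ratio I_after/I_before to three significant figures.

Before rotation:
I₁ = I₀ cos²(50° − 0°) = I₀ cos²(50°) = 0.4132 I₀.
I₂ = I₁ cos²(103° − 50°) = 0.4132 I₀ · cos²(53°) = 0.1496 I₀.
After rotation:
I₁ = I₀ cos²(86° − 0°) = I₀ cos²(86°) = 0.004866 I₀.
I₂ = I₁ cos²(103° − 86°) = 0.004866 I₀ · cos²(17°) = 0.00445 I₀.
Ratio = 0.00445 / 0.1496 = 0.02974.

I_new/I_old ≈ 0.0297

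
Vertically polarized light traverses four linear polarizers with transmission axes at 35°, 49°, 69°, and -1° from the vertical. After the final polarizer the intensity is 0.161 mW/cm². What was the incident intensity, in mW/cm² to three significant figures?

I₀ ≈ 2.47 mW/cm²

By Malus's law, I₁ = I₀ cos²(35° − 0°) = I₀ cos²(35°) = 0.671 I₀.
I₂ = I₁ cos²(49° − 35°) = 0.671 I₀ · cos²(14°) = 0.6317 I₀.
I₃ = I₂ cos²(69° − 49°) = 0.6317 I₀ · cos²(20°) = 0.5578 I₀.
I₄ = I₃ cos²(-1° − 69°) = 0.5578 I₀ · cos²(70°) = 0.06525 I₀.
So 0.161 mW/cm² = 0.06525 I₀, giving I₀ = 0.161/0.06525 = 2.467 mW/cm².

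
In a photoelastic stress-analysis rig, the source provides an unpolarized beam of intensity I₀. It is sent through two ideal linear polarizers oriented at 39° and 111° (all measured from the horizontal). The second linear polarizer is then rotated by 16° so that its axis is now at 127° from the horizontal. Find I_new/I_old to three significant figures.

I_new/I_old ≈ 0.0128

Before rotation:
Unpolarized light through the first polarizer → I₁ = ½ I₀, now polarized at 39°.
I₂ = I₁ cos²(111° − 39°) = 0.5 I₀ · cos²(72°) = 0.04775 I₀.
After rotation:
Unpolarized light through the first polarizer → I₁ = ½ I₀, now polarized at 39°.
I₂ = I₁ cos²(127° − 39°) = 0.5 I₀ · cos²(88°) = 0.000609 I₀.
Ratio = 0.000609 / 0.04775 = 0.01275.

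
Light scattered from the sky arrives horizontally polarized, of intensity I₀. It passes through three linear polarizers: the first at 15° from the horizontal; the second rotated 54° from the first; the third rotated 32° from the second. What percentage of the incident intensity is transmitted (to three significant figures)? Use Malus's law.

By Malus's law, I₁ = I₀ cos²(15° − 0°) = I₀ cos²(15°) = 0.933 I₀.
I₂ = I₁ cos²(54°) = 0.933 · 0.3455 I₀ = 0.3223 I₀.
I₃ = I₂ cos²(32°) = 0.3223 · 0.7192 I₀ = 0.2318 I₀.
That is 23.18% of the incident intensity.

≈ 23.2%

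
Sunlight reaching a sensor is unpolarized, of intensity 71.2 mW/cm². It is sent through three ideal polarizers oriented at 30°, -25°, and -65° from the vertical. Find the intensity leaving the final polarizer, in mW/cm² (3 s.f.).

I ≈ 6.87 mW/cm²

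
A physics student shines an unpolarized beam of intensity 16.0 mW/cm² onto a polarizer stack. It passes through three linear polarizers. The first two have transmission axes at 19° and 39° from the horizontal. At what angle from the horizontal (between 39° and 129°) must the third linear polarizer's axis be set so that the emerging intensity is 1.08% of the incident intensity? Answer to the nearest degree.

Unpolarized light through the first polarizer → I₁ = ½ I₀, now polarized at 19°.
I₂ = I₁ cos²(39° − 19°) = 0.5 I₀ · cos²(20°) = 0.4415 I₀.
Need I₃/I₀ = 0.0108, so cos²(θ − 39°) = 0.0108 / 0.4415 = 0.02446.
θ − 39° = arccos(√0.02446) = 81.0°, giving θ ≈ 39 + 81.0 = 120.0°.

θ ≈ 120°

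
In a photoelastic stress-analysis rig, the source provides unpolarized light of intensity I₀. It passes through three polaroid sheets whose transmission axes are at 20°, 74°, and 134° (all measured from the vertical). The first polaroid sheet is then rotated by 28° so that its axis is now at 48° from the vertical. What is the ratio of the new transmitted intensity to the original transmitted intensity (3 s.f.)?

I_new/I_old ≈ 2.34

Before rotation:
Unpolarized light through the first polarizer → I₁ = ½ I₀, now polarized at 20°.
I₂ = I₁ cos²(74° − 20°) = 0.5 I₀ · cos²(54°) = 0.1727 I₀.
I₃ = I₂ cos²(134° − 74°) = 0.1727 I₀ · cos²(60°) = 0.04319 I₀.
After rotation:
Unpolarized light through the first polarizer → I₁ = ½ I₀, now polarized at 48°.
I₂ = I₁ cos²(74° − 48°) = 0.5 I₀ · cos²(26°) = 0.4039 I₀.
I₃ = I₂ cos²(134° − 74°) = 0.4039 I₀ · cos²(60°) = 0.101 I₀.
Ratio = 0.101 / 0.04319 = 2.338.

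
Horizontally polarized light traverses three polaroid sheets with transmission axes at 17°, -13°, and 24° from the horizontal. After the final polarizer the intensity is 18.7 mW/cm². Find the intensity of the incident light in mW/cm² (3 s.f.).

I₁ = I₀ cos²(17° − 0°) = I₀ cos²(17°) = 0.9145 I₀.
I₂ = I₁ cos²(-13° − 17°) = 0.9145 I₀ · cos²(30°) = 0.6859 I₀.
I₃ = I₂ cos²(24° + 13°) = 0.6859 I₀ · cos²(37°) = 0.4375 I₀.
So 18.7 mW/cm² = 0.4375 I₀, giving I₀ = 18.7/0.4375 = 42.75 mW/cm².

I₀ ≈ 42.7 mW/cm²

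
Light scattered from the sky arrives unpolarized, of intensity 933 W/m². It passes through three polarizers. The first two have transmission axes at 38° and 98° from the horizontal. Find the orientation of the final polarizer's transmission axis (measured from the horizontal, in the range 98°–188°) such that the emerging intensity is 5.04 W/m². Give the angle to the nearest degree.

Unpolarized light through the first polarizer → I₁ = ½ I₀, now polarized at 38°.
I₂ = I₁ cos²(98° − 38°) = 0.5 I₀ · cos²(60°) = 0.125 I₀.
Target fraction: 5.04 / 933 W/m² = 0.005402 of I₀.
Need I₃/I₀ = 0.005402, so cos²(θ − 98°) = 0.005402 / 0.125 = 0.04322.
θ − 98° = arccos(√0.04322) = 78.0°, giving θ ≈ 98 + 78.0 = 176.0°.

θ ≈ 176°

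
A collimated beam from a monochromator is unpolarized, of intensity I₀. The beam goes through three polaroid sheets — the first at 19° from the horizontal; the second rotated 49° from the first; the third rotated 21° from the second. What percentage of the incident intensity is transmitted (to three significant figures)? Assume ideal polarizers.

≈ 18.8%

Unpolarized light through the first polarizer → I₁ = ½ I₀, now polarized at 19°.
I₂ = I₁ cos²(49°) = 0.5 · 0.4304 I₀ = 0.2152 I₀.
I₃ = I₂ cos²(21°) = 0.2152 · 0.8716 I₀ = 0.1876 I₀.
That is 18.76% of the incident intensity.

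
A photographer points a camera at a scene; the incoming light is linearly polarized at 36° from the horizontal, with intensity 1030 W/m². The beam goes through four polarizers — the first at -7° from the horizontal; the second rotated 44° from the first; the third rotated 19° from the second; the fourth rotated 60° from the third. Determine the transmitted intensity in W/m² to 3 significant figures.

I ≈ 63.7 W/m²

I₁ = 1030 W/m² · cos²(43°) = 550.9 W/m².
I₂ = I₁ · cos²(44°) = 550.9 · 0.5174 = 285.1 W/m².
I₃ = I₂ · cos²(19°) = 285.1 · 0.894 = 254.9 W/m².
I₄ = I₃ · cos²(60°) = 254.9 · 0.25 = 63.71 W/m².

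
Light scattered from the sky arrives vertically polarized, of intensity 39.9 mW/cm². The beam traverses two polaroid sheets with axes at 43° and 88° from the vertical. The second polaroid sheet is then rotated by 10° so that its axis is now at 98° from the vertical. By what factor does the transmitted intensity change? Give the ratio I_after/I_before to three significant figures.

I_new/I_old ≈ 0.658

Before rotation:
By Malus's law, I₁ = I₀ cos²(43° − 0°) = I₀ cos²(43°) = 0.5349 I₀.
I₂ = I₁ cos²(88° − 43°) = 0.5349 I₀ · cos²(45°) = 0.2674 I₀.
After rotation:
I₁ = I₀ cos²(43° − 0°) = I₀ cos²(43°) = 0.5349 I₀.
I₂ = I₁ cos²(98° − 43°) = 0.5349 I₀ · cos²(55°) = 0.176 I₀.
Ratio = 0.176 / 0.2674 = 0.658.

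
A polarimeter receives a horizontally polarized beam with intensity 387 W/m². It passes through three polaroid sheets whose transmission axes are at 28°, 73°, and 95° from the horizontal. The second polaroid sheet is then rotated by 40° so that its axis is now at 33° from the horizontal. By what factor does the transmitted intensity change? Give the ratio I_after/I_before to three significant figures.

I_new/I_old ≈ 0.509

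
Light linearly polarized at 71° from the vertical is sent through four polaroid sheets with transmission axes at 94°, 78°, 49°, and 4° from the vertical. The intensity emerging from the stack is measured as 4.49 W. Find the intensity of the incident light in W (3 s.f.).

I₀ ≈ 15.0 W

I₁ = I₀ cos²(94° − 71°) = I₀ cos²(23°) = 0.8473 I₀.
I₂ = I₁ cos²(78° − 94°) = 0.8473 I₀ · cos²(16°) = 0.783 I₀.
I₃ = I₂ cos²(49° − 78°) = 0.783 I₀ · cos²(29°) = 0.5989 I₀.
I₄ = I₃ cos²(4° − 49°) = 0.5989 I₀ · cos²(45°) = 0.2995 I₀.
So 4.49 W = 0.2995 I₀, giving I₀ = 4.49/0.2995 = 14.99 W.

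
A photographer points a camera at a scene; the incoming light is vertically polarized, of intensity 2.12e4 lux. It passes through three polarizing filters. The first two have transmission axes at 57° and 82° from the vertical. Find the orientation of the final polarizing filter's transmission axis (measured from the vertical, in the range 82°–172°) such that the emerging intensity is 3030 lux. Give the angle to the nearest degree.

By Malus's law, I₁ = I₀ cos²(57° − 0°) = I₀ cos²(57°) = 0.2966 I₀.
I₂ = I₁ cos²(82° − 57°) = 0.2966 I₀ · cos²(25°) = 0.2437 I₀.
Target fraction: 3030 / 2.12e4 lux = 0.1429 of I₀.
Need I₃/I₀ = 0.1429, so cos²(θ − 82°) = 0.1429 / 0.2437 = 0.5866.
θ − 82° = arccos(√0.5866) = 40.0°, giving θ ≈ 82 + 40.0 = 122.0°.

θ ≈ 122°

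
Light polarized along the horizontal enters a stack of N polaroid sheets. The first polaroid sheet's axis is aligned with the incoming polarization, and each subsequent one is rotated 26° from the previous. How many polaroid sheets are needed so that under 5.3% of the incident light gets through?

N = 15

First polarizer is aligned with the polarization: full transmission.
Each further stage multiplies by cos²(26°) = 0.8078.
After N polarizers: T = 0.8078^(N−1). Require T < 0.053 ⇒ N−1 > ln(0.053)/ln(0.8078) = 13.76, so N−1 ≥ 14 and N = 15.
Check: N=15 gives T = 0.05041 < 0.053; N=14 gives T = 0.0624.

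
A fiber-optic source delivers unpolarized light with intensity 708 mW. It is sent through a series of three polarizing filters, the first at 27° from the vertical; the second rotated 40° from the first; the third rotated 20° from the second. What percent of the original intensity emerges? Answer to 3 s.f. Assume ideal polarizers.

≈ 25.9%

Unpolarized light through the first polarizer → I₁ = 708 mW/2 = 354 mW, polarized at 27°.
I₂ = I₁ · cos²(40°) = 354 · 0.5868 = 207.7 mW.
I₃ = I₂ · cos²(20°) = 207.7 · 0.883 = 183.4 mW.
That is 25.91% of the incident intensity.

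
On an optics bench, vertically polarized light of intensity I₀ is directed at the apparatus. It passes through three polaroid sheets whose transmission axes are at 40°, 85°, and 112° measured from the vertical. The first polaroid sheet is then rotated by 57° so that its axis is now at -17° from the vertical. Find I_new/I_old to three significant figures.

I_new/I_old ≈ 0.135

Before rotation:
By Malus's law, I₁ = I₀ cos²(40° − 0°) = I₀ cos²(40°) = 0.5868 I₀.
I₂ = I₁ cos²(85° − 40°) = 0.5868 I₀ · cos²(45°) = 0.2934 I₀.
I₃ = I₂ cos²(112° − 85°) = 0.2934 I₀ · cos²(27°) = 0.2329 I₀.
After rotation:
I₁ = I₀ cos²(-17° − 0°) = I₀ cos²(17°) = 0.9145 I₀.
Angle between axes 1 and 2: 78°. I₂ = 0.9145 I₀ · cos²(78°) = 0.03953 I₀.
I₃ = I₂ cos²(112° − 85°) = 0.03953 I₀ · cos²(27°) = 0.03138 I₀.
Ratio = 0.03138 / 0.2329 = 0.1347.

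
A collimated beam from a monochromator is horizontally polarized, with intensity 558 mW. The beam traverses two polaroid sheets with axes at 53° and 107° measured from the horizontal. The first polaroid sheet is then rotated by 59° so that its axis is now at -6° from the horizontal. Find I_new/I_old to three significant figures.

I_new/I_old ≈ 1.21

Before rotation:
I₁ = I₀ cos²(53° − 0°) = I₀ cos²(53°) = 0.3622 I₀.
I₂ = I₁ cos²(107° − 53°) = 0.3622 I₀ · cos²(54°) = 0.1251 I₀.
After rotation:
I₁ = I₀ cos²(-6° − 0°) = I₀ cos²(6°) = 0.9891 I₀.
Angle between axes 1 and 2: 67°. I₂ = 0.9891 I₀ · cos²(67°) = 0.151 I₀.
Ratio = 0.151 / 0.1251 = 1.207.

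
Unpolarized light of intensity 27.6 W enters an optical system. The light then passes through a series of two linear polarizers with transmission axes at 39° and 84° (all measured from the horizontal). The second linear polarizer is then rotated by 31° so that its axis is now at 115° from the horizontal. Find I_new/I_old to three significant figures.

Before rotation:
Unpolarized light through the first polarizer → I₁ = ½ I₀, now polarized at 39°.
I₂ = I₁ cos²(84° − 39°) = 0.5 I₀ · cos²(45°) = 0.25 I₀.
After rotation:
Unpolarized light through the first polarizer → I₁ = ½ I₀, now polarized at 39°.
I₂ = I₁ cos²(115° − 39°) = 0.5 I₀ · cos²(76°) = 0.02926 I₀.
Ratio = 0.02926 / 0.25 = 0.1171.

I_new/I_old ≈ 0.117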